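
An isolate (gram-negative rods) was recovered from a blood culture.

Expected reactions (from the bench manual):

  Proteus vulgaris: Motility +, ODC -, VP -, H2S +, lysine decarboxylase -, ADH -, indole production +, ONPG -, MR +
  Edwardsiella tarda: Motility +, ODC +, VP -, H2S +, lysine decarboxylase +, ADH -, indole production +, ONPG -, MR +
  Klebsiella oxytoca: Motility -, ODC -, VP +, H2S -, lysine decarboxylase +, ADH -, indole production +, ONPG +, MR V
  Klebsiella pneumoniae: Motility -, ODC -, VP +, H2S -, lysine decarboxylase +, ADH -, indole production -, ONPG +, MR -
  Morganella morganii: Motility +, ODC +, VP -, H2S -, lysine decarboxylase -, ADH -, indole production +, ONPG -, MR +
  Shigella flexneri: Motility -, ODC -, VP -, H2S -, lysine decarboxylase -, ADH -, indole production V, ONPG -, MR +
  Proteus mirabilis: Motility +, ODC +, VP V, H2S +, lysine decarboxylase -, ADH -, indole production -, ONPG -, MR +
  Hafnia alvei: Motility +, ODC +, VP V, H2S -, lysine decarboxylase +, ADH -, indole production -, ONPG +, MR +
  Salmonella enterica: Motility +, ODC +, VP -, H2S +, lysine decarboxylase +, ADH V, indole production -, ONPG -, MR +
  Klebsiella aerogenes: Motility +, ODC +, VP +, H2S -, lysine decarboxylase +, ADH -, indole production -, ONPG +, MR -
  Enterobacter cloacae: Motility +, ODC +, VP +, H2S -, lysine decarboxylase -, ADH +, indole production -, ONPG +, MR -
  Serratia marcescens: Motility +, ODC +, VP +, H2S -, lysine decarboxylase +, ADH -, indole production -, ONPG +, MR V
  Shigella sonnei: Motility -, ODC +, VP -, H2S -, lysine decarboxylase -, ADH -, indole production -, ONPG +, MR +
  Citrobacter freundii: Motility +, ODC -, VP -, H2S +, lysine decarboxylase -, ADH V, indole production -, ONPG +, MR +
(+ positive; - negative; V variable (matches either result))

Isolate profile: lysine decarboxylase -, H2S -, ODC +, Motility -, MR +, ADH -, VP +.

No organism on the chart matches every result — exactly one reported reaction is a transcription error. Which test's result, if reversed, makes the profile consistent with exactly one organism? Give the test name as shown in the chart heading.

VP

As reported, no row in the chart matches all 7 reactions.
Reversing VP (to -) → unique match: Shigella sonnei.
Reversing H2S → still no organism matches.
Reversing MR → still no organism matches.
Reversing Motility → still no organism matches.
Reversing ADH → still no organism matches.
Reversing lysine decarboxylase → still no organism matches.
Reversing ODC → still no organism matches.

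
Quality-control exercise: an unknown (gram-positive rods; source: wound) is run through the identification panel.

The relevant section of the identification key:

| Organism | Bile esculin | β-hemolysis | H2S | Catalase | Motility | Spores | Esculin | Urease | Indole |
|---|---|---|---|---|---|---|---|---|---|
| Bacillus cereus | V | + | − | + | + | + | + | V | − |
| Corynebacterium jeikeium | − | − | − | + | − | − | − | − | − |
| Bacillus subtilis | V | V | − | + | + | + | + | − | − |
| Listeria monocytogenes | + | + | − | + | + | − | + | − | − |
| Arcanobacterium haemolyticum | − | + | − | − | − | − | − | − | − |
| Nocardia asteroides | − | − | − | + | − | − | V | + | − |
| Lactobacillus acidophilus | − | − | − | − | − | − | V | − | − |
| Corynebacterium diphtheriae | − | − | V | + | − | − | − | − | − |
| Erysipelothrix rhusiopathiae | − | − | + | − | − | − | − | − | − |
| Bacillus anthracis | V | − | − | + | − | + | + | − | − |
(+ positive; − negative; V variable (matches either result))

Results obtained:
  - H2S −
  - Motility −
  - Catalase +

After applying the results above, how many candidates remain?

Motility −: excludes Bacillus cereus, Bacillus subtilis, Listeria monocytogenes — 7 left.
H2S −: excludes Erysipelothrix rhusiopathiae — 6 left.
Catalase +: excludes Arcanobacterium haemolyticum, Lactobacillus acidophilus — 4 left.
Still consistent: Bacillus anthracis, Corynebacterium diphtheriae, Corynebacterium jeikeium, Nocardia asteroides.

4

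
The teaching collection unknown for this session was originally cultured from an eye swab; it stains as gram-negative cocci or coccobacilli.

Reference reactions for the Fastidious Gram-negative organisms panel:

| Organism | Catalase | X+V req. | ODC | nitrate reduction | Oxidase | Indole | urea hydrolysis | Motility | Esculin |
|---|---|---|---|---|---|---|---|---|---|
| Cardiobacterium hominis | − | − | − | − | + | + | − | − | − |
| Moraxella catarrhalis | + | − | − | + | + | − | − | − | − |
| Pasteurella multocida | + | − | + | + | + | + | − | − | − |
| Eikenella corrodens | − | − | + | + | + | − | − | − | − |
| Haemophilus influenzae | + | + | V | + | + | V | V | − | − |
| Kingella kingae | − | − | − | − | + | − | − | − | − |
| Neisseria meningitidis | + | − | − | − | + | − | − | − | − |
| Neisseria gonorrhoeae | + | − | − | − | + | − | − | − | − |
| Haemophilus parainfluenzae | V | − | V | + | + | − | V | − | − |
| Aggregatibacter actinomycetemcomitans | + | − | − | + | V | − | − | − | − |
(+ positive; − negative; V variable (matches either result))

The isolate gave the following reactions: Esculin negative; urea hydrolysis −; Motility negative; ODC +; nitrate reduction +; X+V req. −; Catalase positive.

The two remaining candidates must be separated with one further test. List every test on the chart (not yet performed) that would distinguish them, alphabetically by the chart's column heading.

Indole

Esculin −: all 10 remaining candidates are consistent.
ODC +: excludes 6 organisms — 4 left.
urea hydrolysis −: all 4 remaining candidates are consistent.
Catalase +: excludes Eikenella corrodens — 3 left.
nitrate reduction +: all 3 remaining candidates are consistent.
Motility −: all 3 remaining candidates are consistent.
X+V req. −: excludes Haemophilus influenzae — 2 left.
Two candidates remain: Haemophilus parainfluenzae and Pasteurella multocida.
  Oxidase: + vs + — same for both, does not separate.
  Indole: Haemophilus parainfluenzae −, Pasteurella multocida + — discriminates.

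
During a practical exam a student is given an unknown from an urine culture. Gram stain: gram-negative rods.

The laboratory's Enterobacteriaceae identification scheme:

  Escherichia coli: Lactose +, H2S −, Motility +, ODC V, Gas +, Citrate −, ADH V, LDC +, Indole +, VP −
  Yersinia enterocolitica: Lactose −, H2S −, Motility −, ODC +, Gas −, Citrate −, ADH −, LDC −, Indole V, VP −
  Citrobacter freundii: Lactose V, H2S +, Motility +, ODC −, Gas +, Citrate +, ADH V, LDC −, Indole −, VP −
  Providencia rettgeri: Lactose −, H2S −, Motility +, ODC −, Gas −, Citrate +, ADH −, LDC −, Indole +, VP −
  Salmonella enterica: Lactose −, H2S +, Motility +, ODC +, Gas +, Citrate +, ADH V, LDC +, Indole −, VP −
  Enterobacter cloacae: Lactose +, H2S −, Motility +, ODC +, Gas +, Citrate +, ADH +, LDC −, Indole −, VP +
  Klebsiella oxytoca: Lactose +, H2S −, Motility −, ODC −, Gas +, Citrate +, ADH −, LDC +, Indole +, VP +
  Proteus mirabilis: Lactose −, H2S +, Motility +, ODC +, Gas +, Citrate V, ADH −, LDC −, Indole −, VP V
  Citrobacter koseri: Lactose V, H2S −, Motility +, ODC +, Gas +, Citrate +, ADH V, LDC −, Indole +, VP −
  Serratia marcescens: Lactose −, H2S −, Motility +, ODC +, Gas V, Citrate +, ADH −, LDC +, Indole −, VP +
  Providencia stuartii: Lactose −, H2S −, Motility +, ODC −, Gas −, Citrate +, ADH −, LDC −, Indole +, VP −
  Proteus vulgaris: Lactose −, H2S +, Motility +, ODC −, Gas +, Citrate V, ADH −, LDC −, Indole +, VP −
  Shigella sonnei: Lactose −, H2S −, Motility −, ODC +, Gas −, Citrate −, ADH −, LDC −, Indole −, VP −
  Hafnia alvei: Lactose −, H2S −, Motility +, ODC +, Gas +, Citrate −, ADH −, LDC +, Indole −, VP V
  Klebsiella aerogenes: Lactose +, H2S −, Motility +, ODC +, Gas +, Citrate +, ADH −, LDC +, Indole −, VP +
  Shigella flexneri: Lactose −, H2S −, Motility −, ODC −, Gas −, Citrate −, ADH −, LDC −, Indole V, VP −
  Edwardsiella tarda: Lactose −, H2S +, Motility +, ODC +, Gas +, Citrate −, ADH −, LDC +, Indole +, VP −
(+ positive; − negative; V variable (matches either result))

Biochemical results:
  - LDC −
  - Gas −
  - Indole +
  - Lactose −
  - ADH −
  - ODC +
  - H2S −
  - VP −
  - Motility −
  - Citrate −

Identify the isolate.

Indole +: excludes 8 organisms — 9 left.
LDC −: excludes Escherichia coli, Klebsiella oxytoca, Edwardsiella tarda — 6 left.
ADH −: all 6 remaining candidates are consistent.
ODC +: excludes Providencia rettgeri, Providencia stuartii, Proteus vulgaris, Shigella flexneri — 2 left.
Gas −: excludes Citrobacter koseri — 1 left.
H2S −: the one remaining candidate is consistent.
Motility −: the one remaining candidate is consistent.
Lactose −: the one remaining candidate is consistent.
Citrate −: the one remaining candidate is consistent.
VP −: the one remaining candidate is consistent.

Yersinia enterocolitica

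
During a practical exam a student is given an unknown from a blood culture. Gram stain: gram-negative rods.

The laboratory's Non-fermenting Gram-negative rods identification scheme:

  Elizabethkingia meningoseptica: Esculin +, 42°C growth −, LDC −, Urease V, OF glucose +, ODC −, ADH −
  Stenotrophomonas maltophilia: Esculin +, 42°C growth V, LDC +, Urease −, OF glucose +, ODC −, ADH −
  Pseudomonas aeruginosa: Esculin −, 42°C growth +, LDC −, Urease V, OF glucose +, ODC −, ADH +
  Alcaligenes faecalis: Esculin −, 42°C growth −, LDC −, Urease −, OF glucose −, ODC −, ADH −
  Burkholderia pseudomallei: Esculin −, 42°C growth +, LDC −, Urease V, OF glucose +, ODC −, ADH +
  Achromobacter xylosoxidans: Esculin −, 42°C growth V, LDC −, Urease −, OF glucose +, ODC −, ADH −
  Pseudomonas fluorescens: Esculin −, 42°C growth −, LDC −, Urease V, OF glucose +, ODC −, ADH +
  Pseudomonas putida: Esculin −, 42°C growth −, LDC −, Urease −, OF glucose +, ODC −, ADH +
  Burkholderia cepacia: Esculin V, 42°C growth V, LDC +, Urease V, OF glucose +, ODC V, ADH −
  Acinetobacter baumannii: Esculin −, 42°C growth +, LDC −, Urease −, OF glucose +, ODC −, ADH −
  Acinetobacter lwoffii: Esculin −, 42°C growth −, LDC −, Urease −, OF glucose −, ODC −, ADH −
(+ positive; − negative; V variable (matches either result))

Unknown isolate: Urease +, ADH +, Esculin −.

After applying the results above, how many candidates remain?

3

Urease +: excludes 6 organisms — 5 left.
Esculin −: excludes Elizabethkingia meningoseptica — 4 left.
ADH +: excludes Burkholderia cepacia — 3 left.
Still consistent: Burkholderia pseudomallei, Pseudomonas aeruginosa, Pseudomonas fluorescens.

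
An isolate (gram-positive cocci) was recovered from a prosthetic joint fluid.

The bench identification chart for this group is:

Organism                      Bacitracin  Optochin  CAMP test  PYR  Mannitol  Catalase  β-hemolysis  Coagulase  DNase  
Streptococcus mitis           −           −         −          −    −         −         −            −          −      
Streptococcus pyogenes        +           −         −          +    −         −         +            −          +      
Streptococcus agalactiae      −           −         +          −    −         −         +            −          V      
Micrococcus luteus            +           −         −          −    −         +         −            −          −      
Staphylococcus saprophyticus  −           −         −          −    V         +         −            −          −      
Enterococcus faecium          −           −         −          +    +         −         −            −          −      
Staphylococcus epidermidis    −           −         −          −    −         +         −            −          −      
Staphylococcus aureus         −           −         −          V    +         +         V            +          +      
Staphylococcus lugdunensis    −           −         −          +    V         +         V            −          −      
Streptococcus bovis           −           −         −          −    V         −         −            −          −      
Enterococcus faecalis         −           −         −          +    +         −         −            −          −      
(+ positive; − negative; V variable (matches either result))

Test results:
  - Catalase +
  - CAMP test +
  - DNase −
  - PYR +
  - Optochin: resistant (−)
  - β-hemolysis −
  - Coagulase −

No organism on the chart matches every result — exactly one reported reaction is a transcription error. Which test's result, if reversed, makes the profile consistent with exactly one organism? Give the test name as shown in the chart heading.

CAMP test

As reported, no row in the chart matches all 7 reactions.
Reversing CAMP test (to −) → unique match: Staphylococcus lugdunensis.
Reversing PYR → still no organism matches.
Reversing Coagulase → still no organism matches.
Reversing DNase → still no organism matches.
Reversing Optochin → still no organism matches.
Reversing Catalase → still no organism matches.
Reversing β-hemolysis → still no organism matches.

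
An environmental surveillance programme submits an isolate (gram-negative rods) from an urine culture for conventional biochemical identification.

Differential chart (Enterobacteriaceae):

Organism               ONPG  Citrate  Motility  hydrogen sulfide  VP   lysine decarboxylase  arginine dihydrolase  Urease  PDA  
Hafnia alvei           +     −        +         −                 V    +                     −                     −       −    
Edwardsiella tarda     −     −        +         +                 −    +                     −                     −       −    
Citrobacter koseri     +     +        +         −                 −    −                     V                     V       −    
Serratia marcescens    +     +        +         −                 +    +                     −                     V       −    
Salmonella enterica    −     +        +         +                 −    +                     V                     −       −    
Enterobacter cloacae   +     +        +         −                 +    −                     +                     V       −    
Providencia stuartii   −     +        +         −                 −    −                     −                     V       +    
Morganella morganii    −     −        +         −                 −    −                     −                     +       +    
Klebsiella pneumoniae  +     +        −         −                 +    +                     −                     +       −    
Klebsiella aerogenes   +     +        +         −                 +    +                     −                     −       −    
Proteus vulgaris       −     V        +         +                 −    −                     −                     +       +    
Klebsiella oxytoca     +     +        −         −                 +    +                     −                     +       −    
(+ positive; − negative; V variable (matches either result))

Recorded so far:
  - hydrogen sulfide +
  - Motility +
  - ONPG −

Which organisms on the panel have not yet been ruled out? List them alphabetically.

Edwardsiella tarda, Proteus vulgaris, Salmonella enterica

hydrogen sulfide +: excludes 9 organisms — 3 left.
Motility +: all 3 remaining candidates are consistent.
ONPG −: all 3 remaining candidates are consistent.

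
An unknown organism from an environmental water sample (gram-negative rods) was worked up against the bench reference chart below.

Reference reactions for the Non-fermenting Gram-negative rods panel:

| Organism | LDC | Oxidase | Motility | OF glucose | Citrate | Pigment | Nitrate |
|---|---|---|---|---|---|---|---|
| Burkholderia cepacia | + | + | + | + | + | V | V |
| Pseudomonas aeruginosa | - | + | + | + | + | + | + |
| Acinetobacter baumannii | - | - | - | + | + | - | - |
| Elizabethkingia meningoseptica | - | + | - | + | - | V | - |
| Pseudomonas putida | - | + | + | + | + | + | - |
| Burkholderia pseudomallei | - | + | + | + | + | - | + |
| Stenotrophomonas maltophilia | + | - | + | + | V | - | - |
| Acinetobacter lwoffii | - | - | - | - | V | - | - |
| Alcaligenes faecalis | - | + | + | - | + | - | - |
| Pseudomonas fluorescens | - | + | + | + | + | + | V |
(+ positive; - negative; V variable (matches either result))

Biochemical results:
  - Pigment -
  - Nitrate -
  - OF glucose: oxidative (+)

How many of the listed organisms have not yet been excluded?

4

OF glucose +: excludes Acinetobacter lwoffii, Alcaligenes faecalis — 8 left.
Pigment -: excludes Pseudomonas aeruginosa, Pseudomonas putida, Pseudomonas fluorescens — 5 left.
Nitrate -: excludes Burkholderia pseudomallei — 4 left.
Still consistent: Acinetobacter baumannii, Burkholderia cepacia, Elizabethkingia meningoseptica, Stenotrophomonas maltophilia.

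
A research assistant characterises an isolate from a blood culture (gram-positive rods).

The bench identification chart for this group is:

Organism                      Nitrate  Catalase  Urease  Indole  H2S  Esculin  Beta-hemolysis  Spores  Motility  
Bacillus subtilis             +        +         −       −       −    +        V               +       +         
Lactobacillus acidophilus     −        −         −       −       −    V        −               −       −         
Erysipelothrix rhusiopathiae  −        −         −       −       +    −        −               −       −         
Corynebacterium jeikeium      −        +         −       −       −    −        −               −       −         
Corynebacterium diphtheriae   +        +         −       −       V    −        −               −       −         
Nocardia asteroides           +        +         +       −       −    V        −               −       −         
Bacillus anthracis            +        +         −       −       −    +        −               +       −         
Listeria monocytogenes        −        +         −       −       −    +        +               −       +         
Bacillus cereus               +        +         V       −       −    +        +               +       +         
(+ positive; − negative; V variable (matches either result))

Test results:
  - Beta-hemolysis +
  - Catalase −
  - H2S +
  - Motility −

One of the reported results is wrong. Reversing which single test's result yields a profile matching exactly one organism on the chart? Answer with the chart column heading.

Beta-hemolysis

As reported, no row in the chart matches all 4 reactions.
Reversing Motility → still no organism matches.
Reversing H2S → still no organism matches.
Reversing Catalase → still no organism matches.
Reversing Beta-hemolysis (to −) → unique match: Erysipelothrix rhusiopathiae.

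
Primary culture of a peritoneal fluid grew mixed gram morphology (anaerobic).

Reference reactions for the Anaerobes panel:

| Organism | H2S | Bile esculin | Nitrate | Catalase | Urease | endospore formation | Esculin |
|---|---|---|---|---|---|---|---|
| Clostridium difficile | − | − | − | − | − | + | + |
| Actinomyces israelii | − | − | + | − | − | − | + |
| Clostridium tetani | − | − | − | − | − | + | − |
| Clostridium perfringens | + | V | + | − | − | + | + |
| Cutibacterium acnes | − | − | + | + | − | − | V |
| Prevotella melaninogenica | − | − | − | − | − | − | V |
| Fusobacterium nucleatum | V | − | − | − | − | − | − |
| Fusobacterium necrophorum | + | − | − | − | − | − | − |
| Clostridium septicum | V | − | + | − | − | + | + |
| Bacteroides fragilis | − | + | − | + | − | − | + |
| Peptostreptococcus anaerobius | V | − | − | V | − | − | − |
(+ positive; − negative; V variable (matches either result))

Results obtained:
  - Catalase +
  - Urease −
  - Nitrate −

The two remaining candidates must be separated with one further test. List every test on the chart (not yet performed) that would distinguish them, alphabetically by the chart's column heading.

Urease −: all 11 remaining candidates are consistent.
Catalase +: excludes 8 organisms — 3 left.
Nitrate −: excludes Cutibacterium acnes — 2 left.
Two candidates remain: Bacteroides fragilis and Peptostreptococcus anaerobius.
  H2S: − vs V — variable for at least one, does not separate.
  Bile esculin: Bacteroides fragilis +, Peptostreptococcus anaerobius − — discriminates.
  endospore formation: − vs − — same for both, does not separate.
  Esculin: Bacteroides fragilis +, Peptostreptococcus anaerobius − — discriminates.

Bile esculin, Esculin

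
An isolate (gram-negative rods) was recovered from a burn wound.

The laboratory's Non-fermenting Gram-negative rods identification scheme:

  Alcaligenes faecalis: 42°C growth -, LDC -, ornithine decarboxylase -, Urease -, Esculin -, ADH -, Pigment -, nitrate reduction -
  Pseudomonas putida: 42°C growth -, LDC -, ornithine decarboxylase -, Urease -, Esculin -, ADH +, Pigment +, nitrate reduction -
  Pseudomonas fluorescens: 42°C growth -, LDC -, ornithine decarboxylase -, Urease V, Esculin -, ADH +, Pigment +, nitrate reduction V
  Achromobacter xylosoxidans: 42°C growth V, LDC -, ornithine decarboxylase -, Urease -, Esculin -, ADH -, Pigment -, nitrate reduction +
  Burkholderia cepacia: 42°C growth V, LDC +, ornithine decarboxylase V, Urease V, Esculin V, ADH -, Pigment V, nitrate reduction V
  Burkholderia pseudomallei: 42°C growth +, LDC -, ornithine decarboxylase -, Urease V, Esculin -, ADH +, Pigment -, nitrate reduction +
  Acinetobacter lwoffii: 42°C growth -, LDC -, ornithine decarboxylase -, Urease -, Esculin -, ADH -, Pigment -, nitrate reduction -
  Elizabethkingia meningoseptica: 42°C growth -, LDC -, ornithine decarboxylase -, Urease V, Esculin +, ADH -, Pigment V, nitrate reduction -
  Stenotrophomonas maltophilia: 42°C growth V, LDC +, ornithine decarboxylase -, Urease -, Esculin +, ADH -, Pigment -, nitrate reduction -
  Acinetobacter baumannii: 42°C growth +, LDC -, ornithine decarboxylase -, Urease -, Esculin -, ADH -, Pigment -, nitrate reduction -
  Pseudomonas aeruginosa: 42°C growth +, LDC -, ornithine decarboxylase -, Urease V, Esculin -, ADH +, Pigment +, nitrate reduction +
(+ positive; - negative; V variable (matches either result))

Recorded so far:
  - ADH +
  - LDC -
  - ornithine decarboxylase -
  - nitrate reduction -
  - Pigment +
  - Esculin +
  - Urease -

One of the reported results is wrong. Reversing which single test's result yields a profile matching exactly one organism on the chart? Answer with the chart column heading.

ADH

As reported, no row in the chart matches all 7 reactions.
Reversing ornithine decarboxylase → still no organism matches.
Reversing Esculin → 2 organisms match (not unique).
Reversing Urease → still no organism matches.
Reversing Pigment → still no organism matches.
Reversing ADH (to -) → unique match: Elizabethkingia meningoseptica.
Reversing LDC → still no organism matches.
Reversing nitrate reduction → still no organism matches.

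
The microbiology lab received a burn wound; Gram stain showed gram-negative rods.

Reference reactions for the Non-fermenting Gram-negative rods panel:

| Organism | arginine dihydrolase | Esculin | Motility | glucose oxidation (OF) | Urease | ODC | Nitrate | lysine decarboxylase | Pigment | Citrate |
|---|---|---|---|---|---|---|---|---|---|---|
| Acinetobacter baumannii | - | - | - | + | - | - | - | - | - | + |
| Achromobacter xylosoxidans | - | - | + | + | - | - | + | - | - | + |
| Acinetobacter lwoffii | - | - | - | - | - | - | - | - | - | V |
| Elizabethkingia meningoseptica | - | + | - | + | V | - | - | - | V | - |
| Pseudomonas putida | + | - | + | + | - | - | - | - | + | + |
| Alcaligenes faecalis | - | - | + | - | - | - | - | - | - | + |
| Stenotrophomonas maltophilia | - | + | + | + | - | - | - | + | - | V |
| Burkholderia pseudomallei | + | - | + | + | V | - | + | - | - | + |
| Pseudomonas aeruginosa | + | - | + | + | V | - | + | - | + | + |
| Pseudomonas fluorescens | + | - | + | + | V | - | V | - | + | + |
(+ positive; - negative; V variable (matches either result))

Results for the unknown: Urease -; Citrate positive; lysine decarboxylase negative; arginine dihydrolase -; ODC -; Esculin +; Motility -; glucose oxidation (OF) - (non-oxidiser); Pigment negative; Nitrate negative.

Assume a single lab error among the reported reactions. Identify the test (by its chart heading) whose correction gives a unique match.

Esculin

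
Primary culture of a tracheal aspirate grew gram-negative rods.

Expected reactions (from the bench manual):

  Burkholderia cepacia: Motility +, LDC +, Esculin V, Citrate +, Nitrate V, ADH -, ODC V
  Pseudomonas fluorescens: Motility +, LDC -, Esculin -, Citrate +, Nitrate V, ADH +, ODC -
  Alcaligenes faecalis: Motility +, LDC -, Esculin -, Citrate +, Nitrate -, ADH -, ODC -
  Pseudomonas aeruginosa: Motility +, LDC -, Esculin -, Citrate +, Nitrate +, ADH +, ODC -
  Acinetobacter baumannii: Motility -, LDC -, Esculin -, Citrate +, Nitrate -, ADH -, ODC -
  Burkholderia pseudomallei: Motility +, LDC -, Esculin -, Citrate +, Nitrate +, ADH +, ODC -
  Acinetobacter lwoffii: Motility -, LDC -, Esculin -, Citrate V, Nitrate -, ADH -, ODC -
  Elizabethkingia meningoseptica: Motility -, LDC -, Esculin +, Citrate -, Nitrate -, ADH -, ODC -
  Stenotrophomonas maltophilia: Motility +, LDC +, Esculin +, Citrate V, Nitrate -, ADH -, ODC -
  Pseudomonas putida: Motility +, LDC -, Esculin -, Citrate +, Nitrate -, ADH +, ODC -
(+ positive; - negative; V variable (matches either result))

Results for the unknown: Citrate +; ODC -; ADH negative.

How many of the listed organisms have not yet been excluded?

ODC -: all 10 remaining candidates are consistent.
Citrate +: excludes Elizabethkingia meningoseptica — 9 left.
ADH -: excludes Pseudomonas fluorescens, Pseudomonas aeruginosa, Burkholderia pseudomallei, Pseudomonas putida — 5 left.
Still consistent: Acinetobacter baumannii, Acinetobacter lwoffii, Alcaligenes faecalis, Burkholderia cepacia, Stenotrophomonas maltophilia.

5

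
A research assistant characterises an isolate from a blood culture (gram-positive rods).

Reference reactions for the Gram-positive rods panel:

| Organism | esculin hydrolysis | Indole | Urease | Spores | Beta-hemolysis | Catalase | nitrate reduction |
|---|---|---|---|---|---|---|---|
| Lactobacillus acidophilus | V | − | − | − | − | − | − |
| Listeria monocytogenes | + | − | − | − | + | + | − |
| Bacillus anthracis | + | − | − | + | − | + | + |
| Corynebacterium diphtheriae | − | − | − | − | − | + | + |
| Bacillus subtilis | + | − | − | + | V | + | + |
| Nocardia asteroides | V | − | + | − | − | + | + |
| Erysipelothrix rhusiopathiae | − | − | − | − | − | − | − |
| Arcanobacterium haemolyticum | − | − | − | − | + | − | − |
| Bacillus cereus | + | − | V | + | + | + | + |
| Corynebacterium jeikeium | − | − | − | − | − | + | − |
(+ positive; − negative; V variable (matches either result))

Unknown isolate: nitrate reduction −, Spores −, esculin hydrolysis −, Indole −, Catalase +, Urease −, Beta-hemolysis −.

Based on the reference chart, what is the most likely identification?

Corynebacterium jeikeium

Beta-hemolysis −: excludes Listeria monocytogenes, Arcanobacterium haemolyticum, Bacillus cereus — 7 left.
nitrate reduction −: excludes Bacillus anthracis, Corynebacterium diphtheriae, Bacillus subtilis, Nocardia asteroides — 3 left.
Indole −: all 3 remaining candidates are consistent.
Spores −: all 3 remaining candidates are consistent.
Urease −: all 3 remaining candidates are consistent.
Catalase +: excludes Lactobacillus acidophilus, Erysipelothrix rhusiopathiae — 1 left.
esculin hydrolysis −: the one remaining candidate is consistent.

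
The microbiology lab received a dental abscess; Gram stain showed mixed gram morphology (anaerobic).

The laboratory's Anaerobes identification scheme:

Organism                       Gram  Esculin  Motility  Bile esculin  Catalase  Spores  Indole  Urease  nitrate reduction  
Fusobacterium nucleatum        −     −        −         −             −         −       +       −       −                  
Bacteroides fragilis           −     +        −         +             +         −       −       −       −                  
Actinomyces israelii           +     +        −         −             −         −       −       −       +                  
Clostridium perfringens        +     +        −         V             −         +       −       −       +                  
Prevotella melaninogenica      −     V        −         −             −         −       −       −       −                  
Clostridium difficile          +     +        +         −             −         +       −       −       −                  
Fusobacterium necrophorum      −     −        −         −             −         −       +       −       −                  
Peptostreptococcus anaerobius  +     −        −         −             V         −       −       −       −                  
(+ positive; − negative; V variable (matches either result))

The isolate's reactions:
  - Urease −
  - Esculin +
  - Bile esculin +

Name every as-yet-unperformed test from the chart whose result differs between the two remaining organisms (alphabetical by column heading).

Esculin +: excludes Fusobacterium nucleatum, Fusobacterium necrophorum, Peptostreptococcus anaerobius — 5 left.
Bile esculin +: excludes Actinomyces israelii, Prevotella melaninogenica, Clostridium difficile — 2 left.
Urease −: all 2 remaining candidates are consistent.
Two candidates remain: Bacteroides fragilis and Clostridium perfringens.
  Gram: Bacteroides fragilis −, Clostridium perfringens + — discriminates.
  Motility: − vs − — same for both, does not separate.
  Catalase: Bacteroides fragilis +, Clostridium perfringens − — discriminates.
  Spores: Bacteroides fragilis −, Clostridium perfringens + — discriminates.
  Indole: − vs − — same for both, does not separate.
  nitrate reduction: Bacteroides fragilis −, Clostridium perfringens + — discriminates.

Catalase, Gram, nitrate reduction, Spores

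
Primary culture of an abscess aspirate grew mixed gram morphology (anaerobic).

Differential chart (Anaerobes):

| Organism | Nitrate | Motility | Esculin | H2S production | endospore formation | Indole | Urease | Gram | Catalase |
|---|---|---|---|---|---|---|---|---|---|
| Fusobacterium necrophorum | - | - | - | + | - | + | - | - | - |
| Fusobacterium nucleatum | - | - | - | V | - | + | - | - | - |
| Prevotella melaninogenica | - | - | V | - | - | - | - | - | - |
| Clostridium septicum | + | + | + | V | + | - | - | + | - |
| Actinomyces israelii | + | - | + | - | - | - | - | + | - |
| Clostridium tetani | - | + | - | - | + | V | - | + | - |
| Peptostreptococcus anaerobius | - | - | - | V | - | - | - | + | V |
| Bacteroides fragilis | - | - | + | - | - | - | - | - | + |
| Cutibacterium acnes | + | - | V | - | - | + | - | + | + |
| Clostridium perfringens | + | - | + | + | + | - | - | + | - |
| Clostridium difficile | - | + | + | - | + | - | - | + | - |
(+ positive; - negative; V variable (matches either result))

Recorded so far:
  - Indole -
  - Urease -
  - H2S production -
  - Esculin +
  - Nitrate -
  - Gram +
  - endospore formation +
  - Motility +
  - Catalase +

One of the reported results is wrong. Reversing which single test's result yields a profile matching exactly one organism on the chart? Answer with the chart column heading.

Catalase

As reported, no row in the chart matches all 9 reactions.
Reversing Motility → still no organism matches.
Reversing H2S production → still no organism matches.
Reversing Urease → still no organism matches.
Reversing endospore formation → still no organism matches.
Reversing Gram → still no organism matches.
Reversing Nitrate → still no organism matches.
Reversing Catalase (to -) → unique match: Clostridium difficile.
Reversing Indole → still no organism matches.
Reversing Esculin → still no organism matches.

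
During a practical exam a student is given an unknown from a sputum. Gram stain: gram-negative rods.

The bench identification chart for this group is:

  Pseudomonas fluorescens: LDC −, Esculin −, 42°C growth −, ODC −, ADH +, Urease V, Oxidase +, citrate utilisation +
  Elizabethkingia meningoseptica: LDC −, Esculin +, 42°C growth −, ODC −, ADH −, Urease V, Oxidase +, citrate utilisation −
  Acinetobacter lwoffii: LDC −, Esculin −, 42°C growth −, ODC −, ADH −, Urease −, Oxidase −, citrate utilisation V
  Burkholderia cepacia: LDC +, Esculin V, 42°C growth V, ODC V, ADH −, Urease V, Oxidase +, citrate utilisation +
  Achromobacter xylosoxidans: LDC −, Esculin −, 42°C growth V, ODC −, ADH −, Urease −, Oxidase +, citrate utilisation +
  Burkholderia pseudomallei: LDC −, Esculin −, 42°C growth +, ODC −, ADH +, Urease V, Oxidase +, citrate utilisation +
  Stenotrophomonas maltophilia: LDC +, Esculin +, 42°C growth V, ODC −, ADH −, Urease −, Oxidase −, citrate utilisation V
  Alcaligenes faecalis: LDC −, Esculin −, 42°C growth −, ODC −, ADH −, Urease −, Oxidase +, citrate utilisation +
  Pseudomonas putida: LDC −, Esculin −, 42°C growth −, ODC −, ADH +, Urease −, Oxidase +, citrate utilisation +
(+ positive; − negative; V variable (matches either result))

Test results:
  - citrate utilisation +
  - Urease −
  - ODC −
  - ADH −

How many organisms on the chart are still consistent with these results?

5

ODC −: all 9 remaining candidates are consistent.
ADH −: excludes Pseudomonas fluorescens, Burkholderia pseudomallei, Pseudomonas putida — 6 left.
Urease −: all 6 remaining candidates are consistent.
citrate utilisation +: excludes Elizabethkingia meningoseptica — 5 left.
Still consistent: Achromobacter xylosoxidans, Acinetobacter lwoffii, Alcaligenes faecalis, Burkholderia cepacia, Stenotrophomonas maltophilia.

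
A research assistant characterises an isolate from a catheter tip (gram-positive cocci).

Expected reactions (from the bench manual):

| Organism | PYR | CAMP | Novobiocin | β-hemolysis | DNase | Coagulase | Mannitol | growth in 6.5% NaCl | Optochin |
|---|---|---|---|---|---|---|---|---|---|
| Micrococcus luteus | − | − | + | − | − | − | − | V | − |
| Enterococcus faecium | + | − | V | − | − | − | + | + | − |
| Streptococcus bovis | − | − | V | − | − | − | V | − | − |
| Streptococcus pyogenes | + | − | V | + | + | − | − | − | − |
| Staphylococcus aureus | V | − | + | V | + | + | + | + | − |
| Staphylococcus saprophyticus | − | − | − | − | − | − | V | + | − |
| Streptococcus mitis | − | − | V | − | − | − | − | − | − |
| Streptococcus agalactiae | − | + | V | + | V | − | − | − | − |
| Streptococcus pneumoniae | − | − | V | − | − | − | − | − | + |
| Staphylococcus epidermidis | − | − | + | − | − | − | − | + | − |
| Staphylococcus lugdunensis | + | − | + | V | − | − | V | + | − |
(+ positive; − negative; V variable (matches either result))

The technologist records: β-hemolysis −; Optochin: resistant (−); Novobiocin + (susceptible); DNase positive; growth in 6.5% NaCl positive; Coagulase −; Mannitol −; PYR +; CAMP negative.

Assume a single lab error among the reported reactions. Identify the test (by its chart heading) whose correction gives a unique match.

As reported, no row in the chart matches all 9 reactions.
Reversing Optochin → still no organism matches.
Reversing CAMP → still no organism matches.
Reversing β-hemolysis → still no organism matches.
Reversing Novobiocin → still no organism matches.
Reversing Mannitol → still no organism matches.
Reversing Coagulase → still no organism matches.
Reversing DNase (to −) → unique match: Staphylococcus lugdunensis.
Reversing growth in 6.5% NaCl → still no organism matches.
Reversing PYR → still no organism matches.

DNase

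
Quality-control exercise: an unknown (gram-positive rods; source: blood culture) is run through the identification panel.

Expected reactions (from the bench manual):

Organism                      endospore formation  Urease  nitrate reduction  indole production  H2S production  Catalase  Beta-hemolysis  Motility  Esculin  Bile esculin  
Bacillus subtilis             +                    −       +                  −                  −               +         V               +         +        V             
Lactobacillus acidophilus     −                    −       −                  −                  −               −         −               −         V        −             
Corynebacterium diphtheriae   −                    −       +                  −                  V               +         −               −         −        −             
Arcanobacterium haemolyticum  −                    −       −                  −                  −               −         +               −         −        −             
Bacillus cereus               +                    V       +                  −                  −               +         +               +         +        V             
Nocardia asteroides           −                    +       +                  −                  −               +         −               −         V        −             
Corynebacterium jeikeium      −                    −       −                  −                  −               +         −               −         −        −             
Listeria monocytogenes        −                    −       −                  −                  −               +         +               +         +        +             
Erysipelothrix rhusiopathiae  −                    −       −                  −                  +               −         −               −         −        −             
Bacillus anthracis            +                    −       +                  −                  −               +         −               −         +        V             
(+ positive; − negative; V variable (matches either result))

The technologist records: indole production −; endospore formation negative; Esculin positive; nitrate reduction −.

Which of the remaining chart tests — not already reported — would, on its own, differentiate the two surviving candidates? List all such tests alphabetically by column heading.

indole production −: all 10 remaining candidates are consistent.
Esculin +: excludes Corynebacterium diphtheriae, Arcanobacterium haemolyticum, Corynebacterium jeikeium, Erysipelothrix rhusiopathiae — 6 left.
endospore formation −: excludes Bacillus subtilis, Bacillus cereus, Bacillus anthracis — 3 left.
nitrate reduction −: excludes Nocardia asteroides — 2 left.
Two candidates remain: Lactobacillus acidophilus and Listeria monocytogenes.
  Urease: − vs − — same for both, does not separate.
  H2S production: − vs − — same for both, does not separate.
  Catalase: Lactobacillus acidophilus −, Listeria monocytogenes + — discriminates.
  Beta-hemolysis: Lactobacillus acidophilus −, Listeria monocytogenes + — discriminates.
  Motility: Lactobacillus acidophilus −, Listeria monocytogenes + — discriminates.
  Bile esculin: Lactobacillus acidophilus −, Listeria monocytogenes + — discriminates.

Beta-hemolysis, Bile esculin, Catalase, Motility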